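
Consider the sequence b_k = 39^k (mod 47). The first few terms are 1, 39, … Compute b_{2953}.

Computing terms: b_0 = 1,  b_1 = 39,  b_2 = 17,  b_3 = 5,  b_4 = 7,  b_5 = 38,  b_6 = 25,  b_7 = 35,  b_8 = 2,  b_9 = 31,  b_{10} = 34,  b_{11} = 10,  b_{12} = 14,  b_{13} = 29,  b_{14} = 3,  b_{15} = 23,  b_{16} = 4,  b_{17} = 15,  b_{18} = 21,  b_{19} = 20,  b_{20} = 28,  b_{21} = 11,  b_{22} = 6,  b_{23} = 46,  b_{24} = 8,  b_{25} = 30,  b_{26} = 42,  b_{27} = 40,  b_{28} = 9,  b_{29} = 22,  b_{30} = 12,  b_{31} = 45,  b_{32} = 16,  b_{33} = 13,  b_{34} = 37,  b_{35} = 33,  b_{36} = 18,  b_{37} = 44,  b_{38} = 24,  b_{39} = 43,  b_{40} = 32,  b_{41} = 26,  b_{42} = 27,  b_{43} = 19,  b_{44} = 36,  b_{45} = 41,  b_{46} = 1.
Since b_{46} = b_0 = 1, the sequence is periodic with period 46.
So b_{2953} = b_{0 + ((2953-0) mod 46)} = b_9 = 31.

31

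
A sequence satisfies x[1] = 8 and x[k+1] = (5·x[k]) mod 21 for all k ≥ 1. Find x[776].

x[1] = 8,  x[2] = 19,  x[3] = 11,  x[4] = 13,  x[5] = 2,  x[6] = 10,  x[7] = 8.
The sequence repeats with period 6.
So x[776] = x[1 + ((776-1) mod 6)] = x[2] = 19.

19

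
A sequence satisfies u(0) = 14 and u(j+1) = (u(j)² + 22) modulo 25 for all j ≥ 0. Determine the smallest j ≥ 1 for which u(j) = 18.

1

Computing terms: u(0) = 14, u(1) = 18, u(2) = 21, u(3) = 13, u(4) = 16, u(5) = 3, u(6) = 6, u(7) = 8, u(8) = 11, u(9) = 18.
Since u(9) = u(1) = 18, the sequence is eventually periodic: after a pre-period of length 1 it cycles with period 8.
The value 18 first appears (with j ≥ 1) at u(1).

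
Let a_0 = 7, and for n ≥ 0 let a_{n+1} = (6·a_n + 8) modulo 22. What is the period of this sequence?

10

Computing terms: a_0 = 7,  a_1 = 6,  a_2 = 0,  a_3 = 8,  a_4 = 12,  a_5 = 14,  a_6 = 4,  a_7 = 10,  a_8 = 2,  a_9 = 20,  a_{10} = 18,  a_{11} = 6.
Since a_{11} = a_1 = 6, the sequence is eventually periodic: after a pre-period of length 1 it cycles with period 10.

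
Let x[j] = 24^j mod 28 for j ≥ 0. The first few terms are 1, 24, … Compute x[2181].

Listing terms: x[0] = 1, x[1] = 24, x[2] = 16, x[3] = 20, x[4] = 4, x[5] = 12, x[6] = 8, x[7] = 24.
Since x[7] = x[1] = 24, the sequence is eventually periodic: after a pre-period of length 1 it cycles with period 6.
For j ≥ 1, x[j] depends only on (j - 1) mod 6. (2181 - 1) mod 6 = 2, so x[2181] = x[3] = 20.

20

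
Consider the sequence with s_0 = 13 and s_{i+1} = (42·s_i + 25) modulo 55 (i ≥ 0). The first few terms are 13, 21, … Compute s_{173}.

Listing terms: s_0 = 13; s_1 = 21; s_2 = 27; s_3 = 4; s_4 = 28; s_5 = 46; s_6 = 32; s_7 = 49; s_8 = 48; s_9 = 6; s_{10} = 2; s_{11} = 54; s_{12} = 38; s_{13} = 26; s_{14} = 17; s_{15} = 24; s_{16} = 43; s_{17} = 16; s_{18} = 37; s_{19} = 39; s_{20} = 13.
Since s_{20} = s_0 = 13, the sequence is periodic with period 20.
So s_{173} = s_{0 + ((173-0) mod 20)} = s_{13} = 26.

26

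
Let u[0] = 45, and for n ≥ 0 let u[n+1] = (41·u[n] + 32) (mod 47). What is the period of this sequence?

46

We have u[0] = 45; u[1] = 44; u[2] = 3; u[3] = 14; u[4] = 42; u[5] = 15; u[6] = 36; u[7] = 4; u[8] = 8; u[9] = 31; u[10] = 34; u[11] = 16; u[12] = 30; u[13] = 40; u[14] = 27; u[15] = 11; u[16] = 13; u[17] = 1; u[18] = 26; u[19] = 17; u[20] = 24; u[21] = 29; u[22] = 46; u[23] = 38; u[24] = 39; u[25] = 33; u[26] = 22; u[27] = 41; u[28] = 21; u[29] = 0; u[30] = 32; u[31] = 28; u[32] = 5; u[33] = 2; u[34] = 20; u[35] = 6; u[36] = 43; u[37] = 9; u[38] = 25; u[39] = 23; u[40] = 35; u[41] = 10; u[42] = 19; u[43] = 12; u[44] = 7; u[45] = 37; u[46] = 45.
Since u[46] = u[0] = 45, the sequence is periodic with period 46.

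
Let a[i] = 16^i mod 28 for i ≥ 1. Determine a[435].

Computing terms: a[1] = 16; a[2] = 4; a[3] = 8; a[4] = 16.
Since a[4] = a[1] = 16, the sequence is periodic with period 3.
So a[435] = a[1 + ((435-1) mod 3)] = a[3] = 8.

8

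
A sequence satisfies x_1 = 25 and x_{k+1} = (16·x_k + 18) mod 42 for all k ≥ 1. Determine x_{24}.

Listing terms: x_1 = 25; x_2 = 40; x_3 = 28; x_4 = 4; x_5 = 40.
Since x_5 = x_2 = 40, the sequence is eventually periodic: after a pre-period of length 1 it cycles with period 3.
For k ≥ 2, x_k depends only on (k - 2) mod 3. (24 - 2) mod 3 = 1, so x_{24} = x_3 = 28.

28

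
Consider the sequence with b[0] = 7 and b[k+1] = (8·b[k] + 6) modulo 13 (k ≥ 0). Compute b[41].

10

We have b[0] = 7, b[1] = 10, b[2] = 8, b[3] = 5, b[4] = 7.
The sequence repeats with period 4.
So b[41] = b[0 + ((41-0) mod 4)] = b[1] = 10.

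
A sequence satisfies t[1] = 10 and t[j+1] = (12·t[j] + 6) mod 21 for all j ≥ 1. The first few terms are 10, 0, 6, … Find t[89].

Listing terms: t[1] = 10, t[2] = 0, t[3] = 6, t[4] = 15, t[5] = 18, t[6] = 12, t[7] = 3, t[8] = 0.
Since t[8] = t[2] = 0, the sequence is eventually periodic: after a pre-period of length 1 it cycles with period 6.
For j ≥ 2, t[j] depends only on (j - 2) mod 6. (89 - 2) mod 6 = 3, so t[89] = t[5] = 18.

18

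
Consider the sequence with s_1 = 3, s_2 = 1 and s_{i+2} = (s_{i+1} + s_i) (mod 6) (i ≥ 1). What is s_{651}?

Computing terms: s_1 = 3; s_2 = 1; s_3 = 4; s_4 = 5; s_5 = 3; s_6 = 2; s_7 = 5; s_8 = 1; s_9 = 0; s_{10} = 1; s_{11} = 1; s_{12} = 2; s_{13} = 3; s_{14} = 5; s_{15} = 2; s_{16} = 1; s_{17} = 3; s_{18} = 4; s_{19} = 1; s_{20} = 5; s_{21} = 0; s_{22} = 5; s_{23} = 5; s_{24} = 4; s_{25} = 3; s_{26} = 1.
The sequence repeats with period 24.
So s_{651} = s_{1 + ((651-1) mod 24)} = s_3 = 4.

4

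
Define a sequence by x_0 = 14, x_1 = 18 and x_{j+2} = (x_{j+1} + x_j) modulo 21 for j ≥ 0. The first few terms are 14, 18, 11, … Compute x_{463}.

We have x_0 = 14,  x_1 = 18,  x_2 = 11,  x_3 = 8,  x_4 = 19,  x_5 = 6,  x_6 = 4,  x_7 = 10,  x_8 = 14,  x_9 = 3,  x_{10} = 17,  x_{11} = 20,  x_{12} = 16,  x_{13} = 15,  x_{14} = 10,  x_{15} = 4,  x_{16} = 14,  x_{17} = 18.
The sequence repeats with period 16.
So x_{463} = x_{0 + ((463-0) mod 16)} = x_{15} = 4.

4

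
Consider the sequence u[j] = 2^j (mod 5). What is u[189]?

2

We have u[0] = 1, u[1] = 2, u[2] = 4, u[3] = 3, u[4] = 1.
Since u[4] = u[0] = 1, the sequence is periodic with period 4.
So u[189] = u[0 + ((189-0) mod 4)] = u[1] = 2.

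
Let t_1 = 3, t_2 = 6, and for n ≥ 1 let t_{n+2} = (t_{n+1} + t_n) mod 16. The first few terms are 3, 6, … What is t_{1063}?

t_1 = 3, t_2 = 6, t_3 = 9, t_4 = 15, t_5 = 8, t_6 = 7, t_7 = 15, t_8 = 6, t_9 = 5, t_{10} = 11, t_{11} = 0, t_{12} = 11, t_{13} = 11, t_{14} = 6, t_{15} = 1, t_{16} = 7, t_{17} = 8, t_{18} = 15, t_{19} = 7, t_{20} = 6, t_{21} = 13, t_{22} = 3, t_{23} = 0, t_{24} = 3, t_{25} = 3, t_{26} = 6.
Since (t_{25}, t_{26}) = (t_1, t_2) = (3, 6) (two consecutive terms determine the rest), the sequence is periodic with period 24.
(1063 - 1) mod 24 = 6, so t_{1063} = t_7 = 15.

15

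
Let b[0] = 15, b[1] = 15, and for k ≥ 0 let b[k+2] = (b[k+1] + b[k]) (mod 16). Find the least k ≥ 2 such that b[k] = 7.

Listing terms: b[0] = 15; b[1] = 15; b[2] = 14; b[3] = 13; b[4] = 11; b[5] = 8; b[6] = 3; b[7] = 11; b[8] = 14; b[9] = 9; b[10] = 7; b[11] = 0; b[12] = 7; b[13] = 7; b[14] = 14; b[15] = 5; b[16] = 3; b[17] = 8; b[18] = 11; b[19] = 3; b[20] = 14; b[21] = 1; b[22] = 15; b[23] = 0; b[24] = 15; b[25] = 15.
Since (b[24], b[25]) = (b[0], b[1]) = (15, 15) (two consecutive terms determine the rest), the sequence is periodic with period 24.
The value 7 first appears (with k ≥ 2) at b[10].

10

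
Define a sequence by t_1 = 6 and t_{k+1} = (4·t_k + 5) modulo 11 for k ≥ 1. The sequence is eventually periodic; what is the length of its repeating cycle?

Computing terms: t_1 = 6, t_2 = 7, t_3 = 0, t_4 = 5, t_5 = 3, t_6 = 6.
Since t_6 = t_1 = 6, the sequence is periodic with period 5.

5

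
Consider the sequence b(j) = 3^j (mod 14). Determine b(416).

We have b(1) = 3; b(2) = 9; b(3) = 13; b(4) = 11; b(5) = 5; b(6) = 1; b(7) = 3.
The sequence repeats with period 6.
(416 - 1) mod 6 = 1, so b(416) = b(2) = 9.

9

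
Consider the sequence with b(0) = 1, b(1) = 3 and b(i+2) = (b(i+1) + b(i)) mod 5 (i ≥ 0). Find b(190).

Listing terms: b(0) = 1; b(1) = 3; b(2) = 4; b(3) = 2; b(4) = 1; b(5) = 3.
The sequence repeats with period 4.
So b(190) = b(0 + ((190-0) mod 4)) = b(2) = 4.

4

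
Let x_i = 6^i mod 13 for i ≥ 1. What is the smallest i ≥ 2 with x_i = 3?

Listing terms: x_1 = 6, x_2 = 10, x_3 = 8, x_4 = 9, x_5 = 2, x_6 = 12, x_7 = 7, x_8 = 3, x_9 = 5, x_{10} = 4, x_{11} = 11, x_{12} = 1, x_{13} = 6.
The sequence repeats with period 12.
The value 3 first appears (with i ≥ 2) at x_8.

8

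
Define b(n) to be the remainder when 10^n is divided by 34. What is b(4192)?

Computing terms: b(1) = 10; b(2) = 32; b(3) = 14; b(4) = 4; b(5) = 6; b(6) = 26; b(7) = 22; b(8) = 16; b(9) = 24; b(10) = 2; b(11) = 20; b(12) = 30; b(13) = 28; b(14) = 8; b(15) = 12; b(16) = 18; b(17) = 10.
Since b(17) = b(1) = 10, the sequence is periodic with period 16.
(4192 - 1) mod 16 = 15, so b(4192) = b(16) = 18.

18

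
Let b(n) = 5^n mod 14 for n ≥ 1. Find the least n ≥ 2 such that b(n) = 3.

Listing terms: b(1) = 5, b(2) = 11, b(3) = 13, b(4) = 9, b(5) = 3, b(6) = 1, b(7) = 5.
The sequence repeats with period 6.
The value 3 first appears (with n ≥ 2) at b(5).

5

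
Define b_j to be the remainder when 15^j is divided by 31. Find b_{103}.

Computing terms: b_0 = 1, b_1 = 15, b_2 = 8, b_3 = 27, b_4 = 2, b_5 = 30, b_6 = 16, b_7 = 23, b_8 = 4, b_9 = 29, b_{10} = 1.
The sequence repeats with period 10.
So b_{103} = b_{0 + ((103-0) mod 10)} = b_3 = 27.

27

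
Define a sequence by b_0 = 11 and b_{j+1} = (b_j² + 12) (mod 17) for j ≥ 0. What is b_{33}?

11

Listing terms: b_0 = 11; b_1 = 14; b_2 = 4; b_3 = 11.
Since b_3 = b_0 = 11, the sequence is periodic with period 3.
So b_{33} = b_{0 + ((33-0) mod 3)} = b_0 = 11.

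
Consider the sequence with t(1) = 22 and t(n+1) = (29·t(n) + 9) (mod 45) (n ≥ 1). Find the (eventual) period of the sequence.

6

Listing terms: t(1) = 22,  t(2) = 17,  t(3) = 7,  t(4) = 32,  t(5) = 37,  t(6) = 2,  t(7) = 22.
Since t(7) = t(1) = 22, the sequence is periodic with period 6.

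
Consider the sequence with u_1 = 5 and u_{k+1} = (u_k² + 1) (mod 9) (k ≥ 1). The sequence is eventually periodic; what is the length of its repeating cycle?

Listing terms: u_1 = 5, u_2 = 8, u_3 = 2, u_4 = 5.
Since u_4 = u_1 = 5, the sequence is periodic with period 3.

3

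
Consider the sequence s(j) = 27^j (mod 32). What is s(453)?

Listing terms: s(0) = 1, s(1) = 27, s(2) = 25, s(3) = 3, s(4) = 17, s(5) = 11, s(6) = 9, s(7) = 19, s(8) = 1.
The sequence repeats with period 8.
So s(453) = s(0 + ((453-0) mod 8)) = s(5) = 11.

11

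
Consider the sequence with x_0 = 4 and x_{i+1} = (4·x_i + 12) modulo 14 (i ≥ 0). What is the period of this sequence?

Computing terms: x_0 = 4,  x_1 = 0,  x_2 = 12,  x_3 = 4.
The sequence repeats with period 3.

3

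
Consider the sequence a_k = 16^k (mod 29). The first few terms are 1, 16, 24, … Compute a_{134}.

Computing terms: a_0 = 1; a_1 = 16; a_2 = 24; a_3 = 7; a_4 = 25; a_5 = 23; a_6 = 20; a_7 = 1.
Since a_7 = a_0 = 1, the sequence is periodic with period 7.
(134 - 0) mod 7 = 1, so a_{134} = a_1 = 16.

16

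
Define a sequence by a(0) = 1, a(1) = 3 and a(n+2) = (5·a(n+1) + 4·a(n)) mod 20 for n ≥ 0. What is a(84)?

Listing terms: a(0) = 1; a(1) = 3; a(2) = 19; a(3) = 7; a(4) = 11; a(5) = 3; a(6) = 19.
Since (a(5), a(6)) = (a(1), a(2)) = (3, 19) (two consecutive terms determine the rest), the sequence is eventually periodic: after a pre-period of length 1 it cycles with period 4.
For n ≥ 1, a(n) depends only on (n - 1) mod 4. (84 - 1) mod 4 = 3, so a(84) = a(4) = 11.

11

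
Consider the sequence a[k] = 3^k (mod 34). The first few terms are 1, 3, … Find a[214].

Computing terms: a[0] = 1; a[1] = 3; a[2] = 9; a[3] = 27; a[4] = 13; a[5] = 5; a[6] = 15; a[7] = 11; a[8] = 33; a[9] = 31; a[10] = 25; a[11] = 7; a[12] = 21; a[13] = 29; a[14] = 19; a[15] = 23; a[16] = 1.
The sequence repeats with period 16.
So a[214] = a[0 + ((214-0) mod 16)] = a[6] = 15.

15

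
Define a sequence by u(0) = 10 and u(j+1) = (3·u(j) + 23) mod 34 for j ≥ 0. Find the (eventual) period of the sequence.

16

Listing terms: u(0) = 10,  u(1) = 19,  u(2) = 12,  u(3) = 25,  u(4) = 30,  u(5) = 11,  u(6) = 22,  u(7) = 21,  u(8) = 18,  u(9) = 9,  u(10) = 16,  u(11) = 3,  u(12) = 32,  u(13) = 17,  u(14) = 6,  u(15) = 7,  u(16) = 10.
Since u(16) = u(0) = 10, the sequence is periodic with period 16.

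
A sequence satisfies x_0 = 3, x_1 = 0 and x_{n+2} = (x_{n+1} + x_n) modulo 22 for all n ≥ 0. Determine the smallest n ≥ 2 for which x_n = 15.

6

x_0 = 3,  x_1 = 0,  x_2 = 3,  x_3 = 3,  x_4 = 6,  x_5 = 9,  x_6 = 15,  x_7 = 2,  x_8 = 17,  x_9 = 19,  x_{10} = 14,  x_{11} = 11,  x_{12} = 3,  x_{13} = 14,  x_{14} = 17,  x_{15} = 9,  x_{16} = 4,  x_{17} = 13,  x_{18} = 17,  x_{19} = 8,  x_{20} = 3,  x_{21} = 11,  x_{22} = 14,  x_{23} = 3,  x_{24} = 17,  x_{25} = 20,  x_{26} = 15,  x_{27} = 13,  x_{28} = 6,  x_{29} = 19,  x_{30} = 3,  x_{31} = 0.
The sequence repeats with period 30.
The value 15 first appears (with n ≥ 2) at x_6.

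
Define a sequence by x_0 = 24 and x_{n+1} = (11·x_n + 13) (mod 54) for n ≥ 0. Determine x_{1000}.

We have x_0 = 24; x_1 = 7; x_2 = 36; x_3 = 31; x_4 = 30; x_5 = 19; x_6 = 6; x_7 = 25; x_8 = 18; x_9 = 49; x_{10} = 12; x_{11} = 37; x_{12} = 42; x_{13} = 43; x_{14} = 0; x_{15} = 13; x_{16} = 48; x_{17} = 1; x_{18} = 24.
Since x_{18} = x_0 = 24, the sequence is periodic with period 18.
(1000 - 0) mod 18 = 10, so x_{1000} = x_{10} = 12.

12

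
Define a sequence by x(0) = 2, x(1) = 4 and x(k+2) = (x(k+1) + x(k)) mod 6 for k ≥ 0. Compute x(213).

2

Listing terms: x(0) = 2,  x(1) = 4,  x(2) = 0,  x(3) = 4,  x(4) = 4,  x(5) = 2,  x(6) = 0,  x(7) = 2,  x(8) = 2,  x(9) = 4.
Since (x(8), x(9)) = (x(0), x(1)) = (2, 4) (two consecutive terms determine the rest), the sequence is periodic with period 8.
(213 - 0) mod 8 = 5, so x(213) = x(5) = 2.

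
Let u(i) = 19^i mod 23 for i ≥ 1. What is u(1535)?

Computing terms: u(1) = 19; u(2) = 16; u(3) = 5; u(4) = 3; u(5) = 11; u(6) = 2; u(7) = 15; u(8) = 9; u(9) = 10; u(10) = 6; u(11) = 22; u(12) = 4; u(13) = 7; u(14) = 18; u(15) = 20; u(16) = 12; u(17) = 21; u(18) = 8; u(19) = 14; u(20) = 13; u(21) = 17; u(22) = 1; u(23) = 19.
Since u(23) = u(1) = 19, the sequence is periodic with period 22.
(1535 - 1) mod 22 = 16, so u(1535) = u(17) = 21.

21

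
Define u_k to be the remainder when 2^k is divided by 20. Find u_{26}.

u_0 = 1,  u_1 = 2,  u_2 = 4,  u_3 = 8,  u_4 = 16,  u_5 = 12,  u_6 = 4.
Since u_6 = u_2 = 4, the sequence is eventually periodic: after a pre-period of length 2 it cycles with period 4.
For k ≥ 2, u_k depends only on (k - 2) mod 4. (26 - 2) mod 4 = 0, so u_{26} = u_2 = 4.

4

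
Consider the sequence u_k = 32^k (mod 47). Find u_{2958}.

Listing terms: u_1 = 32,  u_2 = 37,  u_3 = 9,  u_4 = 6,  u_5 = 4,  u_6 = 34,  u_7 = 7,  u_8 = 36,  u_9 = 24,  u_{10} = 16,  u_{11} = 42,  u_{12} = 28,  u_{13} = 3,  u_{14} = 2,  u_{15} = 17,  u_{16} = 27,  u_{17} = 18,  u_{18} = 12,  u_{19} = 8,  u_{20} = 21,  u_{21} = 14,  u_{22} = 25,  u_{23} = 1,  u_{24} = 32.
The sequence repeats with period 23.
So u_{2958} = u_{1 + ((2958-1) mod 23)} = u_{14} = 2.

2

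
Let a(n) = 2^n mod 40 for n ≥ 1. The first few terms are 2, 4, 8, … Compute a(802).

a(1) = 2, a(2) = 4, a(3) = 8, a(4) = 16, a(5) = 32, a(6) = 24, a(7) = 8.
Since a(7) = a(3) = 8, the sequence is eventually periodic: after a pre-period of length 2 it cycles with period 4.
For n ≥ 3, a(n) depends only on (n - 3) mod 4. (802 - 3) mod 4 = 3, so a(802) = a(6) = 24.

24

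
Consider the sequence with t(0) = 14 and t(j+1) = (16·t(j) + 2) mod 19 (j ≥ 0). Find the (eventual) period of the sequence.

9

Computing terms: t(0) = 14,  t(1) = 17,  t(2) = 8,  t(3) = 16,  t(4) = 11,  t(5) = 7,  t(6) = 0,  t(7) = 2,  t(8) = 15,  t(9) = 14.
The sequence repeats with period 9.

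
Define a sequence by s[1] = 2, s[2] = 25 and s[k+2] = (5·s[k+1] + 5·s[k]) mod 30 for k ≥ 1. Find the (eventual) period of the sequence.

3

Listing terms: s[1] = 2; s[2] = 25; s[3] = 15; s[4] = 20; s[5] = 25; s[6] = 15.
Since (s[5], s[6]) = (s[2], s[3]) = (25, 15) (two consecutive terms determine the rest), the sequence is eventually periodic: after a pre-period of length 1 it cycles with period 3.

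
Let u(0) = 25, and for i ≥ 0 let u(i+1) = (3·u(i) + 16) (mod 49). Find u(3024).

Computing terms: u(0) = 25; u(1) = 42; u(2) = 44; u(3) = 1; u(4) = 19; u(5) = 24; u(6) = 39; u(7) = 35; u(8) = 23; u(9) = 36; u(10) = 26; u(11) = 45; u(12) = 4; u(13) = 28; u(14) = 2; u(15) = 22; u(16) = 33; u(17) = 17; u(18) = 18; u(19) = 21; u(20) = 30; u(21) = 8; u(22) = 40; u(23) = 38; u(24) = 32; u(25) = 14; u(26) = 9; u(27) = 43; u(28) = 47; u(29) = 10; u(30) = 46; u(31) = 7; u(32) = 37; u(33) = 29; u(34) = 5; u(35) = 31; u(36) = 11; u(37) = 0; u(38) = 16; u(39) = 15; u(40) = 12; u(41) = 3; u(42) = 25.
Since u(42) = u(0) = 25, the sequence is periodic with period 42.
(3024 - 0) mod 42 = 0, so u(3024) = u(0) = 25.

25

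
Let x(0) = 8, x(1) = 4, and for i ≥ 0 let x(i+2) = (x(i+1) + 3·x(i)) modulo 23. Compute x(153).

14

Listing terms: x(0) = 8,  x(1) = 4,  x(2) = 5,  x(3) = 17,  x(4) = 9,  x(5) = 14,  x(6) = 18,  x(7) = 14,  x(8) = 22,  x(9) = 18,  x(10) = 15,  x(11) = 0,  x(12) = 22,  x(13) = 22,  x(14) = 19,  x(15) = 16,  x(16) = 4,  x(17) = 6,  x(18) = 18,  x(19) = 13,  x(20) = 21,  x(21) = 14,  x(22) = 8,  x(23) = 4.
The sequence repeats with period 22.
So x(153) = x(0 + ((153-0) mod 22)) = x(21) = 14.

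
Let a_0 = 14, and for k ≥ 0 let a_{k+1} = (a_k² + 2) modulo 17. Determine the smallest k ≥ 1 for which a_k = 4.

Computing terms: a_0 = 14; a_1 = 11; a_2 = 4; a_3 = 1; a_4 = 3; a_5 = 11.
Since a_5 = a_1 = 11, the sequence is eventually periodic: after a pre-period of length 1 it cycles with period 4.
The value 4 first appears (with k ≥ 1) at a_2.

2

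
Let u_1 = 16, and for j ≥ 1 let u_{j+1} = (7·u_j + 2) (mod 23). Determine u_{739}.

8

Computing terms: u_1 = 16; u_2 = 22; u_3 = 18; u_4 = 13; u_5 = 1; u_6 = 9; u_7 = 19; u_8 = 20; u_9 = 4; u_{10} = 7; u_{11} = 5; u_{12} = 14; u_{13} = 8; u_{14} = 12; u_{15} = 17; u_{16} = 6; u_{17} = 21; u_{18} = 11; u_{19} = 10; u_{20} = 3; u_{21} = 0; u_{22} = 2; u_{23} = 16.
The sequence repeats with period 22.
So u_{739} = u_{1 + ((739-1) mod 22)} = u_{13} = 8.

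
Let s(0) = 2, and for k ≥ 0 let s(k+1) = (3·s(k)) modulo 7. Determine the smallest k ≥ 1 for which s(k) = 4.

Computing terms: s(0) = 2; s(1) = 6; s(2) = 4; s(3) = 5; s(4) = 1; s(5) = 3; s(6) = 2.
The sequence repeats with period 6.
The value 4 first appears (with k ≥ 1) at s(2).

2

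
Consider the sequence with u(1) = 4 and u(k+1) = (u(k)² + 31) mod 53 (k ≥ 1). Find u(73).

We have u(1) = 4; u(2) = 47; u(3) = 14; u(4) = 15; u(5) = 44; u(6) = 6; u(7) = 14.
Since u(7) = u(3) = 14, the sequence is eventually periodic: after a pre-period of length 2 it cycles with period 4.
For k ≥ 3, u(k) depends only on (k - 3) mod 4. (73 - 3) mod 4 = 2, so u(73) = u(5) = 44.

44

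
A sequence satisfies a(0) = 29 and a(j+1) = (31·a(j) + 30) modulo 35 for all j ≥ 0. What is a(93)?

a(0) = 29,  a(1) = 19,  a(2) = 24,  a(3) = 4,  a(4) = 14,  a(5) = 9,  a(6) = 29.
Since a(6) = a(0) = 29, the sequence is periodic with period 6.
(93 - 0) mod 6 = 3, so a(93) = a(3) = 4.

4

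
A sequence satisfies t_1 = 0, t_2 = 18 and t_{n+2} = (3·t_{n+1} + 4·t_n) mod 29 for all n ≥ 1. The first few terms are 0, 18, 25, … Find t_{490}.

19

t_1 = 0,  t_2 = 18,  t_3 = 25,  t_4 = 2,  t_5 = 19,  t_6 = 7,  t_7 = 10,  t_8 = 0,  t_9 = 11,  t_{10} = 4,  t_{11} = 27,  t_{12} = 10,  t_{13} = 22,  t_{14} = 19,  t_{15} = 0,  t_{16} = 18.
Since (t_{15}, t_{16}) = (t_1, t_2) = (0, 18) (two consecutive terms determine the rest), the sequence is periodic with period 14.
(490 - 1) mod 14 = 13, so t_{490} = t_{14} = 19.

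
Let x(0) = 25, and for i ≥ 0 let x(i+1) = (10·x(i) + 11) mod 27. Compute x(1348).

x(0) = 25,  x(1) = 18,  x(2) = 2,  x(3) = 4,  x(4) = 24,  x(5) = 8,  x(6) = 10,  x(7) = 3,  x(8) = 14,  x(9) = 16,  x(10) = 9,  x(11) = 20,  x(12) = 22,  x(13) = 15,  x(14) = 26,  x(15) = 1,  x(16) = 21,  x(17) = 5,  x(18) = 7,  x(19) = 0,  x(20) = 11,  x(21) = 13,  x(22) = 6,  x(23) = 17,  x(24) = 19,  x(25) = 12,  x(26) = 23,  x(27) = 25.
The sequence repeats with period 27.
So x(1348) = x(0 + ((1348-0) mod 27)) = x(25) = 12.

12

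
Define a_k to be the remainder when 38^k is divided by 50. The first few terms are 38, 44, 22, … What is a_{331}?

12

a_1 = 38; a_2 = 44; a_3 = 22; a_4 = 36; a_5 = 18; a_6 = 34; a_7 = 42; a_8 = 46; a_9 = 48; a_{10} = 24; a_{11} = 12; a_{12} = 6; a_{13} = 28; a_{14} = 14; a_{15} = 32; a_{16} = 16; a_{17} = 8; a_{18} = 4; a_{19} = 2; a_{20} = 26; a_{21} = 38.
Since a_{21} = a_1 = 38, the sequence is periodic with period 20.
So a_{331} = a_{1 + ((331-1) mod 20)} = a_{11} = 12.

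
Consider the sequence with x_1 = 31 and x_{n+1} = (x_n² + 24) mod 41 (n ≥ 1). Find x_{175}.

Computing terms: x_1 = 31, x_2 = 1, x_3 = 25, x_4 = 34, x_5 = 32, x_6 = 23, x_7 = 20, x_8 = 14, x_9 = 15, x_{10} = 3, x_{11} = 33, x_{12} = 6, x_{13} = 19, x_{14} = 16, x_{15} = 34.
Since x_{15} = x_4 = 34, the sequence is eventually periodic: after a pre-period of length 3 it cycles with period 11.
For n ≥ 4, x_n depends only on (n - 4) mod 11. (175 - 4) mod 11 = 6, so x_{175} = x_{10} = 3.

3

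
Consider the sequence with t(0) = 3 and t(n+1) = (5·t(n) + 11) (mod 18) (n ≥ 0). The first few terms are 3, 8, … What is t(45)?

14

We have t(0) = 3; t(1) = 8; t(2) = 15; t(3) = 14; t(4) = 9; t(5) = 2; t(6) = 3.
The sequence repeats with period 6.
So t(45) = t(0 + ((45-0) mod 6)) = t(3) = 14.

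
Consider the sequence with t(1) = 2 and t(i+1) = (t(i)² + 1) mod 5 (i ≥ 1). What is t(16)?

2

We have t(1) = 2, t(2) = 0, t(3) = 1, t(4) = 2.
Since t(4) = t(1) = 2, the sequence is periodic with period 3.
(16 - 1) mod 3 = 0, so t(16) = t(1) = 2.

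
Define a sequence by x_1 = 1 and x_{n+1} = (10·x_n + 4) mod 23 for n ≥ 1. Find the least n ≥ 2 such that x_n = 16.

Computing terms: x_1 = 1, x_2 = 14, x_3 = 6, x_4 = 18, x_5 = 0, x_6 = 4, x_7 = 21, x_8 = 7, x_9 = 5, x_{10} = 8, x_{11} = 15, x_{12} = 16, x_{13} = 3, x_{14} = 11, x_{15} = 22, x_{16} = 17, x_{17} = 13, x_{18} = 19, x_{19} = 10, x_{20} = 12, x_{21} = 9, x_{22} = 2, x_{23} = 1.
The sequence repeats with period 22.
The value 16 first appears (with n ≥ 2) at x_{12}.

12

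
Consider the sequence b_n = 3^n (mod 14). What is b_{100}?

b_1 = 3; b_2 = 9; b_3 = 13; b_4 = 11; b_5 = 5; b_6 = 1; b_7 = 3.
Since b_7 = b_1 = 3, the sequence is periodic with period 6.
So b_{100} = b_{1 + ((100-1) mod 6)} = b_4 = 11.

11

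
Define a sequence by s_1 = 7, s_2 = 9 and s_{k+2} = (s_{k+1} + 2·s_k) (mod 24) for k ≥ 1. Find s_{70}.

We have s_1 = 7,  s_2 = 9,  s_3 = 23,  s_4 = 17,  s_5 = 15,  s_6 = 1,  s_7 = 7,  s_8 = 9.
Since (s_7, s_8) = (s_1, s_2) = (7, 9) (two consecutive terms determine the rest), the sequence is periodic with period 6.
So s_{70} = s_{1 + ((70-1) mod 6)} = s_4 = 17.

17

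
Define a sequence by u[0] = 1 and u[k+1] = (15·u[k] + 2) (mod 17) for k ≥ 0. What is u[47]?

We have u[0] = 1,  u[1] = 0,  u[2] = 2,  u[3] = 15,  u[4] = 6,  u[5] = 7,  u[6] = 5,  u[7] = 9,  u[8] = 1.
The sequence repeats with period 8.
So u[47] = u[0 + ((47-0) mod 8)] = u[7] = 9.

9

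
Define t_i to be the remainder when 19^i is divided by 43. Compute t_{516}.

t_1 = 19, t_2 = 17, t_3 = 22, t_4 = 31, t_5 = 30, t_6 = 11, t_7 = 37, t_8 = 15, t_9 = 27, t_{10} = 40, t_{11} = 29, t_{12} = 35, t_{13} = 20, t_{14} = 36, t_{15} = 39, t_{16} = 10, t_{17} = 18, t_{18} = 41, t_{19} = 5, t_{20} = 9, t_{21} = 42, t_{22} = 24, t_{23} = 26, t_{24} = 21, t_{25} = 12, t_{26} = 13, t_{27} = 32, t_{28} = 6, t_{29} = 28, t_{30} = 16, t_{31} = 3, t_{32} = 14, t_{33} = 8, t_{34} = 23, t_{35} = 7, t_{36} = 4, t_{37} = 33, t_{38} = 25, t_{39} = 2, t_{40} = 38, t_{41} = 34, t_{42} = 1, t_{43} = 19.
The sequence repeats with period 42.
(516 - 1) mod 42 = 11, so t_{516} = t_{12} = 35.

35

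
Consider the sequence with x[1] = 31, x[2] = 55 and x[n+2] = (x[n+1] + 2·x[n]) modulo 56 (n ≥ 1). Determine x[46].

3

Listing terms: x[1] = 31,  x[2] = 55,  x[3] = 5,  x[4] = 3,  x[5] = 13,  x[6] = 19,  x[7] = 45,  x[8] = 27,  x[9] = 5,  x[10] = 3.
Since (x[9], x[10]) = (x[3], x[4]) = (5, 3) (two consecutive terms determine the rest), the sequence is eventually periodic: after a pre-period of length 2 it cycles with period 6.
For n ≥ 3, x[n] depends only on (n - 3) mod 6. (46 - 3) mod 6 = 1, so x[46] = x[4] = 3.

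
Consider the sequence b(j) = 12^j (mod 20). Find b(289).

12

b(0) = 1; b(1) = 12; b(2) = 4; b(3) = 8; b(4) = 16; b(5) = 12.
Since b(5) = b(1) = 12, the sequence is eventually periodic: after a pre-period of length 1 it cycles with period 4.
For j ≥ 1, b(j) depends only on (j - 1) mod 4. (289 - 1) mod 4 = 0, so b(289) = b(1) = 12.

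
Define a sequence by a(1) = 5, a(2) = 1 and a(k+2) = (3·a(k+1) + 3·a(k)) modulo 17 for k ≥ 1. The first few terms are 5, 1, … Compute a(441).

15

Listing terms: a(1) = 5; a(2) = 1; a(3) = 1; a(4) = 6; a(5) = 4; a(6) = 13; a(7) = 0; a(8) = 5; a(9) = 15; a(10) = 9; a(11) = 4; a(12) = 5; a(13) = 10; a(14) = 11; a(15) = 12; a(16) = 1; a(17) = 5; a(18) = 1.
The sequence repeats with period 16.
So a(441) = a(1 + ((441-1) mod 16)) = a(9) = 15.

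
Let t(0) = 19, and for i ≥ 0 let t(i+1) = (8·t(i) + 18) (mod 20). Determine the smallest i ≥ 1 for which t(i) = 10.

Computing terms: t(0) = 19, t(1) = 10, t(2) = 18, t(3) = 2, t(4) = 14, t(5) = 10.
Since t(5) = t(1) = 10, the sequence is eventually periodic: after a pre-period of length 1 it cycles with period 4.
The value 10 first appears (with i ≥ 1) at t(1).

1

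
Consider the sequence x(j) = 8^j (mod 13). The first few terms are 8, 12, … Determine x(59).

x(1) = 8, x(2) = 12, x(3) = 5, x(4) = 1, x(5) = 8.
The sequence repeats with period 4.
So x(59) = x(1 + ((59-1) mod 4)) = x(3) = 5.

5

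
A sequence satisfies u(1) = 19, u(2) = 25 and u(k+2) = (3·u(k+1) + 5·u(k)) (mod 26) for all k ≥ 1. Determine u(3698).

u(1) = 19, u(2) = 25, u(3) = 14, u(4) = 11, u(5) = 25, u(6) = 0, u(7) = 21, u(8) = 11, u(9) = 8, u(10) = 1, u(11) = 17, u(12) = 4, u(13) = 19, u(14) = 25.
The sequence repeats with period 12.
(3698 - 1) mod 12 = 1, so u(3698) = u(2) = 25.

25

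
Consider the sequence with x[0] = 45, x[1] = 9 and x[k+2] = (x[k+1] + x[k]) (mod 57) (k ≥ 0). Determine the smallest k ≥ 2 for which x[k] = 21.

7

Computing terms: x[0] = 45,  x[1] = 9,  x[2] = 54,  x[3] = 6,  x[4] = 3,  x[5] = 9,  x[6] = 12,  x[7] = 21,  x[8] = 33,  x[9] = 54,  x[10] = 30,  x[11] = 27,  x[12] = 0,  x[13] = 27,  x[14] = 27,  x[15] = 54,  x[16] = 24,  x[17] = 21,  x[18] = 45,  x[19] = 9.
Since (x[18], x[19]) = (x[0], x[1]) = (45, 9) (two consecutive terms determine the rest), the sequence is periodic with period 18.
The value 21 first appears (with k ≥ 2) at x[7].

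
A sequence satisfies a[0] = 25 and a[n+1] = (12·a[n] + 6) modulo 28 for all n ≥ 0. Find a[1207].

Computing terms: a[0] = 25; a[1] = 26; a[2] = 10; a[3] = 14; a[4] = 6; a[5] = 22; a[6] = 18; a[7] = 26.
Since a[7] = a[1] = 26, the sequence is eventually periodic: after a pre-period of length 1 it cycles with period 6.
For n ≥ 1, a[n] depends only on (n - 1) mod 6. (1207 - 1) mod 6 = 0, so a[1207] = a[1] = 26.

26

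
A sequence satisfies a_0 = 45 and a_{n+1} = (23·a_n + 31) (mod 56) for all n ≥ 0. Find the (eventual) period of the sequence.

Listing terms: a_0 = 45,  a_1 = 2,  a_2 = 21,  a_3 = 10,  a_4 = 37,  a_5 = 42,  a_6 = 45.
Since a_6 = a_0 = 45, the sequence is periodic with period 6.

6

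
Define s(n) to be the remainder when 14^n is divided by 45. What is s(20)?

16

Computing terms: s(1) = 14,  s(2) = 16,  s(3) = 44,  s(4) = 31,  s(5) = 29,  s(6) = 1,  s(7) = 14.
The sequence repeats with period 6.
So s(20) = s(1 + ((20-1) mod 6)) = s(2) = 16.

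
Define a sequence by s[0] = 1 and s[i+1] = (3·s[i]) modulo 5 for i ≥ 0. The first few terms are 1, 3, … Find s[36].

We have s[0] = 1,  s[1] = 3,  s[2] = 4,  s[3] = 2,  s[4] = 1.
The sequence repeats with period 4.
So s[36] = s[0 + ((36-0) mod 4)] = s[0] = 1.

1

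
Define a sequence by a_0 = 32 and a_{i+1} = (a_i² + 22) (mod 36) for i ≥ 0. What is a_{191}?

26

Listing terms: a_0 = 32; a_1 = 2; a_2 = 26; a_3 = 14; a_4 = 2.
Since a_4 = a_1 = 2, the sequence is eventually periodic: after a pre-period of length 1 it cycles with period 3.
For i ≥ 1, a_i depends only on (i - 1) mod 3. (191 - 1) mod 3 = 1, so a_{191} = a_2 = 26.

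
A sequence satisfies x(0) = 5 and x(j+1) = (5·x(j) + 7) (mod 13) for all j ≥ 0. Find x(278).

x(0) = 5,  x(1) = 6,  x(2) = 11,  x(3) = 10,  x(4) = 5.
The sequence repeats with period 4.
So x(278) = x(0 + ((278-0) mod 4)) = x(2) = 11.

11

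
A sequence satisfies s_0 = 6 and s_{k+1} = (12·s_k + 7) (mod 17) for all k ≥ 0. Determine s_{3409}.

11

Listing terms: s_0 = 6; s_1 = 11; s_2 = 3; s_3 = 9; s_4 = 13; s_5 = 10; s_6 = 8; s_7 = 1; s_8 = 2; s_9 = 14; s_{10} = 5; s_{11} = 16; s_{12} = 12; s_{13} = 15; s_{14} = 0; s_{15} = 7; s_{16} = 6.
Since s_{16} = s_0 = 6, the sequence is periodic with period 16.
So s_{3409} = s_{0 + ((3409-0) mod 16)} = s_1 = 11.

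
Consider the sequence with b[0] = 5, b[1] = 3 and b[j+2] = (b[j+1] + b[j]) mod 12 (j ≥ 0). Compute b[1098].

5

Computing terms: b[0] = 5; b[1] = 3; b[2] = 8; b[3] = 11; b[4] = 7; b[5] = 6; b[6] = 1; b[7] = 7; b[8] = 8; b[9] = 3; b[10] = 11; b[11] = 2; b[12] = 1; b[13] = 3; b[14] = 4; b[15] = 7; b[16] = 11; b[17] = 6; b[18] = 5; b[19] = 11; b[20] = 4; b[21] = 3; b[22] = 7; b[23] = 10; b[24] = 5; b[25] = 3.
Since (b[24], b[25]) = (b[0], b[1]) = (5, 3) (two consecutive terms determine the rest), the sequence is periodic with period 24.
(1098 - 0) mod 24 = 18, so b[1098] = b[18] = 5.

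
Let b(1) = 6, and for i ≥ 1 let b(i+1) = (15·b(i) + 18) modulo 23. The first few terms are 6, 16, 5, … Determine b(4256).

12

We have b(1) = 6,  b(2) = 16,  b(3) = 5,  b(4) = 1,  b(5) = 10,  b(6) = 7,  b(7) = 8,  b(8) = 0,  b(9) = 18,  b(10) = 12,  b(11) = 14,  b(12) = 21,  b(13) = 11,  b(14) = 22,  b(15) = 3,  b(16) = 17,  b(17) = 20,  b(18) = 19,  b(19) = 4,  b(20) = 9,  b(21) = 15,  b(22) = 13,  b(23) = 6.
The sequence repeats with period 22.
(4256 - 1) mod 22 = 9, so b(4256) = b(10) = 12.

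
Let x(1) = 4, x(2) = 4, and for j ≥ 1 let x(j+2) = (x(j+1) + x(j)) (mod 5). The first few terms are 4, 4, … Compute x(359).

Listing terms: x(1) = 4, x(2) = 4, x(3) = 3, x(4) = 2, x(5) = 0, x(6) = 2, x(7) = 2, x(8) = 4, x(9) = 1, x(10) = 0, x(11) = 1, x(12) = 1, x(13) = 2, x(14) = 3, x(15) = 0, x(16) = 3, x(17) = 3, x(18) = 1, x(19) = 4, x(20) = 0, x(21) = 4, x(22) = 4.
Since (x(21), x(22)) = (x(1), x(2)) = (4, 4) (two consecutive terms determine the rest), the sequence is periodic with period 20.
So x(359) = x(1 + ((359-1) mod 20)) = x(19) = 4.

4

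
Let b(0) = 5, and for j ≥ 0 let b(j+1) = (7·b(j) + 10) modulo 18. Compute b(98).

7

Computing terms: b(0) = 5; b(1) = 9; b(2) = 1; b(3) = 17; b(4) = 3; b(5) = 13; b(6) = 11; b(7) = 15; b(8) = 7; b(9) = 5.
Since b(9) = b(0) = 5, the sequence is periodic with period 9.
(98 - 0) mod 9 = 8, so b(98) = b(8) = 7.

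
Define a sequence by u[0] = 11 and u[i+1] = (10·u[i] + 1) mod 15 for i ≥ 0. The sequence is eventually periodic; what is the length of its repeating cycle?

3

We have u[0] = 11,  u[1] = 6,  u[2] = 1,  u[3] = 11.
The sequence repeats with period 3.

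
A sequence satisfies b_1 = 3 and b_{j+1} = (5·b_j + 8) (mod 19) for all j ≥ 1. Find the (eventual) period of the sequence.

9

Listing terms: b_1 = 3; b_2 = 4; b_3 = 9; b_4 = 15; b_5 = 7; b_6 = 5; b_7 = 14; b_8 = 2; b_9 = 18; b_{10} = 3.
The sequence repeats with period 9.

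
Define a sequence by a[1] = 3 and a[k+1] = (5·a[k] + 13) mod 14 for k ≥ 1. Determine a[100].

Listing terms: a[1] = 3,  a[2] = 0,  a[3] = 13,  a[4] = 8,  a[5] = 11,  a[6] = 12,  a[7] = 3.
The sequence repeats with period 6.
(100 - 1) mod 6 = 3, so a[100] = a[4] = 8.

8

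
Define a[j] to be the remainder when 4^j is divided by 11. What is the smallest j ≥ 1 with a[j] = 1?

5

Computing terms: a[0] = 1, a[1] = 4, a[2] = 5, a[3] = 9, a[4] = 3, a[5] = 1.
The sequence repeats with period 5.
The value 1 next appears (with j ≥ 1) at a[5].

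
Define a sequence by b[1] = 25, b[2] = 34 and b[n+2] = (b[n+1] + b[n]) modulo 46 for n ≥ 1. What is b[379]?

7

Computing terms: b[1] = 25, b[2] = 34, b[3] = 13, b[4] = 1, b[5] = 14, b[6] = 15, b[7] = 29, b[8] = 44, b[9] = 27, b[10] = 25, b[11] = 6, b[12] = 31, b[13] = 37, b[14] = 22, b[15] = 13, b[16] = 35, b[17] = 2, b[18] = 37, b[19] = 39, b[20] = 30, b[21] = 23, b[22] = 7, b[23] = 30, b[24] = 37, b[25] = 21, b[26] = 12, b[27] = 33, b[28] = 45, b[29] = 32, b[30] = 31, b[31] = 17, b[32] = 2, b[33] = 19, b[34] = 21, b[35] = 40, b[36] = 15, b[37] = 9, b[38] = 24, b[39] = 33, b[40] = 11, b[41] = 44, b[42] = 9, b[43] = 7, b[44] = 16, b[45] = 23, b[46] = 39, b[47] = 16, b[48] = 9, b[49] = 25, b[50] = 34.
The sequence repeats with period 48.
(379 - 1) mod 48 = 42, so b[379] = b[43] = 7.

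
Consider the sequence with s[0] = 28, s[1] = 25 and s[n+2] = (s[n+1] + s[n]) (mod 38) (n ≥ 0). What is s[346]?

We have s[0] = 28, s[1] = 25, s[2] = 15, s[3] = 2, s[4] = 17, s[5] = 19, s[6] = 36, s[7] = 17, s[8] = 15, s[9] = 32, s[10] = 9, s[11] = 3, s[12] = 12, s[13] = 15, s[14] = 27, s[15] = 4, s[16] = 31, s[17] = 35, s[18] = 28, s[19] = 25.
The sequence repeats with period 18.
So s[346] = s[0 + ((346-0) mod 18)] = s[4] = 17.

17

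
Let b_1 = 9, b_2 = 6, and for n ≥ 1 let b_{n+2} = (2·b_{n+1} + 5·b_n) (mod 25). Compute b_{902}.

21

b_1 = 9,  b_2 = 6,  b_3 = 7,  b_4 = 19,  b_5 = 23,  b_6 = 16,  b_7 = 22,  b_8 = 24,  b_9 = 8,  b_{10} = 11,  b_{11} = 12,  b_{12} = 4,  b_{13} = 18,  b_{14} = 6,  b_{15} = 2,  b_{16} = 9,  b_{17} = 3,  b_{18} = 1,  b_{19} = 17,  b_{20} = 14,  b_{21} = 13,  b_{22} = 21,  b_{23} = 7,  b_{24} = 19.
Since (b_{23}, b_{24}) = (b_3, b_4) = (7, 19) (two consecutive terms determine the rest), the sequence is eventually periodic: after a pre-period of length 2 it cycles with period 20.
For n ≥ 3, b_n depends only on (n - 3) mod 20. (902 - 3) mod 20 = 19, so b_{902} = b_{22} = 21.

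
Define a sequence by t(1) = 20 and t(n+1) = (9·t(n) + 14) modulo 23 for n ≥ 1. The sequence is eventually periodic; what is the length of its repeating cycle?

We have t(1) = 20, t(2) = 10, t(3) = 12, t(4) = 7, t(5) = 8, t(6) = 17, t(7) = 6, t(8) = 22, t(9) = 5, t(10) = 13, t(11) = 16, t(12) = 20.
The sequence repeats with period 11.

11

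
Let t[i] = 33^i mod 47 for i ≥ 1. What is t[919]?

10

We have t[1] = 33,  t[2] = 8,  t[3] = 29,  t[4] = 17,  t[5] = 44,  t[6] = 42,  t[7] = 23,  t[8] = 7,  t[9] = 43,  t[10] = 9,  t[11] = 15,  t[12] = 25,  t[13] = 26,  t[14] = 12,  t[15] = 20,  t[16] = 2,  t[17] = 19,  t[18] = 16,  t[19] = 11,  t[20] = 34,  t[21] = 41,  t[22] = 37,  t[23] = 46,  t[24] = 14,  t[25] = 39,  t[26] = 18,  t[27] = 30,  t[28] = 3,  t[29] = 5,  t[30] = 24,  t[31] = 40,  t[32] = 4,  t[33] = 38,  t[34] = 32,  t[35] = 22,  t[36] = 21,  t[37] = 35,  t[38] = 27,  t[39] = 45,  t[40] = 28,  t[41] = 31,  t[42] = 36,  t[43] = 13,  t[44] = 6,  t[45] = 10,  t[46] = 1,  t[47] = 33.
The sequence repeats with period 46.
(919 - 1) mod 46 = 44, so t[919] = t[45] = 10.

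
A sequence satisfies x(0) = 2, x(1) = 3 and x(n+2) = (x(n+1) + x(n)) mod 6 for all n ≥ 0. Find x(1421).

3

x(0) = 2, x(1) = 3, x(2) = 5, x(3) = 2, x(4) = 1, x(5) = 3, x(6) = 4, x(7) = 1, x(8) = 5, x(9) = 0, x(10) = 5, x(11) = 5, x(12) = 4, x(13) = 3, x(14) = 1, x(15) = 4, x(16) = 5, x(17) = 3, x(18) = 2, x(19) = 5, x(20) = 1, x(21) = 0, x(22) = 1, x(23) = 1, x(24) = 2, x(25) = 3.
The sequence repeats with period 24.
(1421 - 0) mod 24 = 5, so x(1421) = x(5) = 3.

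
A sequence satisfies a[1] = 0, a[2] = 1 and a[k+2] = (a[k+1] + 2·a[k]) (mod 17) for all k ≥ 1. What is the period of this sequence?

Computing terms: a[1] = 0, a[2] = 1, a[3] = 1, a[4] = 3, a[5] = 5, a[6] = 11, a[7] = 4, a[8] = 9, a[9] = 0, a[10] = 1.
The sequence repeats with period 8.

8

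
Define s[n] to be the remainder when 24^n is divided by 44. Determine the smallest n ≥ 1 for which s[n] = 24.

Computing terms: s[0] = 1,  s[1] = 24,  s[2] = 4,  s[3] = 8,  s[4] = 16,  s[5] = 32,  s[6] = 20,  s[7] = 40,  s[8] = 36,  s[9] = 28,  s[10] = 12,  s[11] = 24.
Since s[11] = s[1] = 24, the sequence is eventually periodic: after a pre-period of length 1 it cycles with period 10.
The value 24 first appears (with n ≥ 1) at s[1].

1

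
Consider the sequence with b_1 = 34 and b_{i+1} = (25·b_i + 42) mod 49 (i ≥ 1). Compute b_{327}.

Listing terms: b_1 = 34, b_2 = 10, b_3 = 47, b_4 = 41, b_5 = 38, b_6 = 12, b_7 = 48, b_8 = 17, b_9 = 26, b_{10} = 6, b_{11} = 45, b_{12} = 40, b_{13} = 13, b_{14} = 24, b_{15} = 5, b_{16} = 20, b_{17} = 3, b_{18} = 19, b_{19} = 27, b_{20} = 31, b_{21} = 33, b_{22} = 34.
Since b_{22} = b_1 = 34, the sequence is periodic with period 21.
So b_{327} = b_{1 + ((327-1) mod 21)} = b_{12} = 40.

40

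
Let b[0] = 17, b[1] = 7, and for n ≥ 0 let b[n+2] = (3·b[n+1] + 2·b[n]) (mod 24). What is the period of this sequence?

4

Computing terms: b[0] = 17; b[1] = 7; b[2] = 7; b[3] = 11; b[4] = 23; b[5] = 19; b[6] = 7; b[7] = 11.
Since (b[6], b[7]) = (b[2], b[3]) = (7, 11) (two consecutive terms determine the rest), the sequence is eventually periodic: after a pre-period of length 2 it cycles with period 4.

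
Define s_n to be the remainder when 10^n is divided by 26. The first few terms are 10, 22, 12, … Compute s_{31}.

10

s_1 = 10,  s_2 = 22,  s_3 = 12,  s_4 = 16,  s_5 = 4,  s_6 = 14,  s_7 = 10.
The sequence repeats with period 6.
(31 - 1) mod 6 = 0, so s_{31} = s_1 = 10.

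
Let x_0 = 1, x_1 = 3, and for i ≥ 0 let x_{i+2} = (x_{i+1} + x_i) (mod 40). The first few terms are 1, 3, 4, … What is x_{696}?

Listing terms: x_0 = 1; x_1 = 3; x_2 = 4; x_3 = 7; x_4 = 11; x_5 = 18; x_6 = 29; x_7 = 7; x_8 = 36; x_9 = 3; x_{10} = 39; x_{11} = 2; x_{12} = 1; x_{13} = 3.
The sequence repeats with period 12.
(696 - 0) mod 12 = 0, so x_{696} = x_0 = 1.

1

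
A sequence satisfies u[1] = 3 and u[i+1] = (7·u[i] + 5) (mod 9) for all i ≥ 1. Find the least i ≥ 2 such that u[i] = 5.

Computing terms: u[1] = 3, u[2] = 8, u[3] = 7, u[4] = 0, u[5] = 5, u[6] = 4, u[7] = 6, u[8] = 2, u[9] = 1, u[10] = 3.
Since u[10] = u[1] = 3, the sequence is periodic with period 9.
The value 5 first appears (with i ≥ 2) at u[5].

5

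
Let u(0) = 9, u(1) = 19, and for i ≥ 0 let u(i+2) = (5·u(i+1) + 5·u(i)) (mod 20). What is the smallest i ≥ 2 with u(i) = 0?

u(0) = 9, u(1) = 19, u(2) = 0, u(3) = 15, u(4) = 15, u(5) = 10, u(6) = 5, u(7) = 15, u(8) = 0, u(9) = 15.
Since (u(8), u(9)) = (u(2), u(3)) = (0, 15) (two consecutive terms determine the rest), the sequence is eventually periodic: after a pre-period of length 2 it cycles with period 6.
The value 0 first appears (with i ≥ 2) at u(2).

2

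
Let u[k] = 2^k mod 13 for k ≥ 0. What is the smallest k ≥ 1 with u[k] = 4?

2

u[0] = 1, u[1] = 2, u[2] = 4, u[3] = 8, u[4] = 3, u[5] = 6, u[6] = 12, u[7] = 11, u[8] = 9, u[9] = 5, u[10] = 10, u[11] = 7, u[12] = 1.
Since u[12] = u[0] = 1, the sequence is periodic with period 12.
The value 4 first appears (with k ≥ 1) at u[2].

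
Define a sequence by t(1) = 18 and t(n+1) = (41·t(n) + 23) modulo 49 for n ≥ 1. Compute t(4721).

11

We have t(1) = 18, t(2) = 26, t(3) = 11, t(4) = 33, t(5) = 4, t(6) = 40, t(7) = 46, t(8) = 47, t(9) = 39, t(10) = 5, t(11) = 32, t(12) = 12, t(13) = 25, t(14) = 19, t(15) = 18.
Since t(15) = t(1) = 18, the sequence is periodic with period 14.
So t(4721) = t(1 + ((4721-1) mod 14)) = t(3) = 11.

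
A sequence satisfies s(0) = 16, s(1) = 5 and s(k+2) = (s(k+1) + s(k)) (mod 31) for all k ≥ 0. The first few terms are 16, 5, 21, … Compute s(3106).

s(0) = 16; s(1) = 5; s(2) = 21; s(3) = 26; s(4) = 16; s(5) = 11; s(6) = 27; s(7) = 7; s(8) = 3; s(9) = 10; s(10) = 13; s(11) = 23; s(12) = 5; s(13) = 28; s(14) = 2; s(15) = 30; s(16) = 1; s(17) = 0; s(18) = 1; s(19) = 1; s(20) = 2; s(21) = 3; s(22) = 5; s(23) = 8; s(24) = 13; s(25) = 21; s(26) = 3; s(27) = 24; s(28) = 27; s(29) = 20; s(30) = 16; s(31) = 5.
Since (s(30), s(31)) = (s(0), s(1)) = (16, 5) (two consecutive terms determine the rest), the sequence is periodic with period 30.
(3106 - 0) mod 30 = 16, so s(3106) = s(16) = 1.

1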